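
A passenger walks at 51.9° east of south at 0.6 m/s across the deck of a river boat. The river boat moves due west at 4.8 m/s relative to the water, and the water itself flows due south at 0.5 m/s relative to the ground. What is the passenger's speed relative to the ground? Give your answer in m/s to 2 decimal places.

4.41 m/s

In east/north components (m/s): passenger relative to river boat = (0.472, -0.370); river boat relative to water = (-4.800, 0.000); water relative to ground = (0.000, -0.500).
Sum = (-4.328, -0.870) m/s.
Speed = |(-4.328, -0.870)| = 4.414 m/s.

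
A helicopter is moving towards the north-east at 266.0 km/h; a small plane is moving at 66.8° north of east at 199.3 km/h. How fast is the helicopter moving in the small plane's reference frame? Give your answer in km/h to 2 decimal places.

Taking east as x and north as y: helicopter velocity = (188.090, 188.090) km/h; small plane velocity = (78.513, 183.184) km/h.
Velocity of helicopter relative to small plane = (188.090, 188.090) − (78.513, 183.184) = (109.578, 4.907) km/h.
Magnitude = |(109.578, 4.907)| = 109.688 km/h.

109.69 km/h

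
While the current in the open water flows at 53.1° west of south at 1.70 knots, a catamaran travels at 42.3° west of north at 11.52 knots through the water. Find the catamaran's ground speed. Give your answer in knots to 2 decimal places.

Taking east as x and north as y: velocity relative to the water = (-7.753, 8.521) knots; the water relative to ground = (-1.359, -1.021) knots.
Velocity relative to ground = (-7.753, 8.521) + (-1.359, -1.021) = (-9.113, 7.500) knots.
Speed = |(-9.113, 7.500)| = 11.802 knots.

11.80 knots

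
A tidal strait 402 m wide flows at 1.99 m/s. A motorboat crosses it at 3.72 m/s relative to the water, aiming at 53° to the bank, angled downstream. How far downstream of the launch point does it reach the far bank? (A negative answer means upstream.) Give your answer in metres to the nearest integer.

572 m

Perpendicular speed = 2.971 m/s; crossing time = 402 / 2.971 = 135.311 s.
Net downstream speed = 4.229 m/s.
Drift = 4.229 × 135.311 = 572.198 m (downstream).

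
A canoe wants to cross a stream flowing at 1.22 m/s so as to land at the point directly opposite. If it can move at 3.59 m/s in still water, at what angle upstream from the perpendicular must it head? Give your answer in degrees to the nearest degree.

20°

To cancel the current, the upstream component of the canoe's velocity must equal the flow: 3.59 sin θ = 1.22.
sin θ = 1.22 / 3.59 = 0.3398.
θ = arcsin(0.3398) = 19.867°.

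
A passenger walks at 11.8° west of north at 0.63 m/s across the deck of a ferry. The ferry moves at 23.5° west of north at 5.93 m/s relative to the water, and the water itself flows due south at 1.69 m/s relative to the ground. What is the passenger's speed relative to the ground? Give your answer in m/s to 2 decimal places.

In east/north components (m/s): passenger relative to ferry = (-0.129, 0.617); ferry relative to water = (-2.365, 5.438); water relative to ground = (0.000, -1.690).
Sum = (-2.493, 4.365) m/s.
Speed = |(-2.493, 4.365)| = 5.027 m/s.

5.03 m/s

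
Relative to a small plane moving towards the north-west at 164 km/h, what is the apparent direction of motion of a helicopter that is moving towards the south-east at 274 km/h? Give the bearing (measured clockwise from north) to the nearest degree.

Taking east as x and north as y: helicopter velocity = (193.747, -193.747) km/h; small plane velocity = (-115.966, 115.966) km/h.
Velocity of helicopter relative to small plane = (193.747, -193.747) − (-115.966, 115.966) = (309.713, -309.713) km/h.
Bearing = atan2(309.71, -309.71) = 135.00° clockwise from north.

135°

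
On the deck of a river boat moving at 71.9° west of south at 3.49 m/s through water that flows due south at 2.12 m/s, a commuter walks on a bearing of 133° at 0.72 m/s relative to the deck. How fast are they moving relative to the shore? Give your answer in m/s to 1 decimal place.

In east/north components (m/s): commuter relative to river boat = (0.527, -0.491); river boat relative to water = (-3.317, -1.084); water relative to ground = (0.000, -2.120).
Sum = (-2.791, -3.695) m/s.
Speed = |(-2.791, -3.695)| = 4.631 m/s.

4.6 m/s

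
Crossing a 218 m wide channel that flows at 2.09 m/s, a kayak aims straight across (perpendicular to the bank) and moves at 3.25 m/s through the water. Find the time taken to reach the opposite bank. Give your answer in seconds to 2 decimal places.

67.08 s

The component of the kayak's velocity perpendicular to the bank is 3.25 m/s.
The flow acts along the bank and has no component across it.
Time = 218 / 3.250 = 67.077 s.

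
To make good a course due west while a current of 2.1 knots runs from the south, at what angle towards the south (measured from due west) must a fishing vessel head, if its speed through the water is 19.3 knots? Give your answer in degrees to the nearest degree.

6°

The current pushes perpendicular to the desired track; the heading must have a component into the current equal to 2.1 knots: 19.3 sin θ = 2.1.
sin θ = 0.1088, so θ = 6.247°.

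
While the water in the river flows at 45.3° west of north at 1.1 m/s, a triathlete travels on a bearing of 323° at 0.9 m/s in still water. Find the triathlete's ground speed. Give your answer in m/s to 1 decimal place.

2.0 m/s

Taking east as x and north as y: velocity relative to the water = (-0.542, 0.719) m/s; the water relative to ground = (-0.782, 0.774) m/s.
Velocity relative to ground = (-0.542, 0.719) + (-0.782, 0.774) = (-1.324, 1.493) m/s.
Speed = |(-1.324, 1.493)| = 1.995 m/s.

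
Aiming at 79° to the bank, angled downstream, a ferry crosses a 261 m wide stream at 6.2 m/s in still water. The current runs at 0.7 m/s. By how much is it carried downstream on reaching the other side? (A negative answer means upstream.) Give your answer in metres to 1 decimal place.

80.8 m

Perpendicular speed = 6.086 m/s; crossing time = 261 / 6.086 = 42.885 s.
Net downstream speed = 1.883 m/s.
Drift = 1.883 × 42.885 = 80.753 m (downstream).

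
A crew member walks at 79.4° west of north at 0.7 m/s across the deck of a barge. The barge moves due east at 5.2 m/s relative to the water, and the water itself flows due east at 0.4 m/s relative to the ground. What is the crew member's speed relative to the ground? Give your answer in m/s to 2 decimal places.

4.91 m/s

In east/north components (m/s): crew member relative to barge = (-0.688, 0.129); barge relative to water = (5.200, 0.000); water relative to ground = (0.400, 0.000).
Sum = (4.912, 0.129) m/s.
Speed = |(4.912, 0.129)| = 4.914 m/s.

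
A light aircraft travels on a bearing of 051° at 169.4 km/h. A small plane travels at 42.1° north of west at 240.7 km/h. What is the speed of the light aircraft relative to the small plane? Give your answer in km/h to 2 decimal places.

315.04 km/h

Taking east as x and north as y: light aircraft velocity = (131.649, 106.607) km/h; small plane velocity = (-178.594, 161.372) km/h.
Velocity of light aircraft relative to small plane = (131.649, 106.607) − (-178.594, 161.372) = (310.242, -54.765) km/h.
Magnitude = |(310.242, -54.765)| = 315.039 km/h.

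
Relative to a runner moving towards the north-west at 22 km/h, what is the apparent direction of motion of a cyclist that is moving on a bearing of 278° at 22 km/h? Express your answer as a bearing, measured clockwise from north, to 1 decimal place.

Taking east as x and north as y: cyclist velocity = (-21.786, 3.062) km/h; runner velocity = (-15.556, 15.556) km/h.
Velocity of cyclist relative to runner = (-21.786, 3.062) − (-15.556, 15.556) = (-6.230, -12.495) km/h.
Bearing = atan2(-6.23, -12.49) = 206.50° clockwise from north.

206.5°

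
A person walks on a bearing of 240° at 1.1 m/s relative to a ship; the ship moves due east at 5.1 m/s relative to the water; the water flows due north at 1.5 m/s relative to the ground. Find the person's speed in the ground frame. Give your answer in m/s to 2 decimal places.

In east/north components (m/s): person relative to ship = (-0.953, -0.550); ship relative to water = (5.100, 0.000); water relative to ground = (0.000, 1.500).
Sum = (4.147, 0.950) m/s.
Speed = |(4.147, 0.950)| = 4.255 m/s.

4.25 m/s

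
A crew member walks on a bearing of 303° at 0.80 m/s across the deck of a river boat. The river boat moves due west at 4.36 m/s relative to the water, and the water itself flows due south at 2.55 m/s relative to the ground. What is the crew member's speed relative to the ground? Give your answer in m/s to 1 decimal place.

In east/north components (m/s): crew member relative to river boat = (-0.671, 0.436); river boat relative to water = (-4.360, 0.000); water relative to ground = (0.000, -2.550).
Sum = (-5.031, -2.114) m/s.
Speed = |(-5.031, -2.114)| = 5.457 m/s.

5.5 m/s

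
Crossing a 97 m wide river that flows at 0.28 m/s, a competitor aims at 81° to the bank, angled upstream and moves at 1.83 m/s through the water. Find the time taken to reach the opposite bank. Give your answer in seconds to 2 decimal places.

The component of the competitor's velocity perpendicular to the bank is 1.83 × sin 81° = 1.807 m/s.
The flow acts along the bank and has no component across it.
Time = 97 / 1.807 = 53.666 s.

53.67 s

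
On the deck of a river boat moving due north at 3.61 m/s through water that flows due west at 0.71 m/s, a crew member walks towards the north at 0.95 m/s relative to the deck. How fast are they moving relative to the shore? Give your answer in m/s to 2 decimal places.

4.61 m/s

In east/north components (m/s): crew member relative to river boat = (0.000, 0.950); river boat relative to water = (0.000, 3.610); water relative to ground = (-0.710, 0.000).
Sum = (-0.710, 4.560) m/s.
Speed = |(-0.710, 4.560)| = 4.615 m/s.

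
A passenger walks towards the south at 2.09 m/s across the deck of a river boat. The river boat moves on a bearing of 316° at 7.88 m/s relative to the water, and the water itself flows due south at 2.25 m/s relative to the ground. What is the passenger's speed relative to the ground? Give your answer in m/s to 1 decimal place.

In east/north components (m/s): passenger relative to river boat = (0.000, -2.090); river boat relative to water = (-5.474, 5.668); water relative to ground = (0.000, -2.250).
Sum = (-5.474, 1.328) m/s.
Speed = |(-5.474, 1.328)| = 5.633 m/s.

5.6 m/s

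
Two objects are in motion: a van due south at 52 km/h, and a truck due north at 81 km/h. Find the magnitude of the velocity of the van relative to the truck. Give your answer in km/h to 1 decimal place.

Taking east as x and north as y: van velocity = (0.000, -52.000) km/h; truck velocity = (0.000, 81.000) km/h.
Velocity of van relative to truck = (0.000, -52.000) − (0.000, 81.000) = (0.000, -133.000) km/h.
Magnitude = |(0.000, -133.000)| = 133.000 km/h.

133.0 km/h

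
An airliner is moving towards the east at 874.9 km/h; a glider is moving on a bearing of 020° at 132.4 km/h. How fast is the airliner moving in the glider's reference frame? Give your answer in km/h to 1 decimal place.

Taking east as x and north as y: airliner velocity = (874.900, 0.000) km/h; glider velocity = (45.283, 124.415) km/h.
Velocity of airliner relative to glider = (874.900, 0.000) − (45.283, 124.415) = (829.617, -124.415) km/h.
Magnitude = |(829.617, -124.415)| = 838.894 km/h.

838.9 km/h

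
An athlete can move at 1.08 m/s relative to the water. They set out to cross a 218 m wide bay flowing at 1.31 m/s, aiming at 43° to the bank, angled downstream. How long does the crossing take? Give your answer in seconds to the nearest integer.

296 s

The component of the athlete's velocity perpendicular to the bank is 1.08 × sin 43° = 0.737 m/s.
The flow acts along the bank and has no component across it.
Time = 218 / 0.737 = 295.971 s.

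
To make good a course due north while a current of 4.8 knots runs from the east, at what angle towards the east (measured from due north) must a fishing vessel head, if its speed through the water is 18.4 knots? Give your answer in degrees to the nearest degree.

15°

The current pushes perpendicular to the desired track; the heading must have a component into the current equal to 4.8 knots: 18.4 sin θ = 4.8.
sin θ = 0.2609, so θ = 15.122°.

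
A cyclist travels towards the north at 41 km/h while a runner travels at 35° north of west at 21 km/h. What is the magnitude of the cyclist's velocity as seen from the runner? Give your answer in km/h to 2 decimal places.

Taking east as x and north as y: cyclist velocity = (0.000, 41.000) km/h; runner velocity = (-17.202, 12.045) km/h.
Velocity of cyclist relative to runner = (0.000, 41.000) − (-17.202, 12.045) = (17.202, 28.955) km/h.
Magnitude = |(17.202, 28.955)| = 33.679 km/h.

33.68 km/h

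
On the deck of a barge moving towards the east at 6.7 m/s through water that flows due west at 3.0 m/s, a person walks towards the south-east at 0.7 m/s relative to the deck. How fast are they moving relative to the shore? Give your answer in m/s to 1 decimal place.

In east/north components (m/s): person relative to barge = (0.495, -0.495); barge relative to water = (6.700, 0.000); water relative to ground = (-3.000, 0.000).
Sum = (4.195, -0.495) m/s.
Speed = |(4.195, -0.495)| = 4.224 m/s.

4.2 m/s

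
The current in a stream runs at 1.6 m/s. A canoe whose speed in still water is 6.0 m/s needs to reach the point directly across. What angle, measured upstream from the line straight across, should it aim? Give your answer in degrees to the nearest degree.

To cancel the current, the upstream component of the canoe's velocity must equal the flow: 6.0 sin θ = 1.6.
sin θ = 1.6 / 6.0 = 0.2667.
θ = arcsin(0.2667) = 15.466°.

15°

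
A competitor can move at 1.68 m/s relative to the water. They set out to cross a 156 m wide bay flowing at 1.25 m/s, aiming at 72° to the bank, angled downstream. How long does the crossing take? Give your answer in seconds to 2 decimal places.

97.64 s

The component of the competitor's velocity perpendicular to the bank is 1.68 × sin 72° = 1.598 m/s.
Only the cross-stream component determines the crossing time; the current contributes nothing perpendicular to the bank.
Time = 156 / 1.598 = 97.636 s.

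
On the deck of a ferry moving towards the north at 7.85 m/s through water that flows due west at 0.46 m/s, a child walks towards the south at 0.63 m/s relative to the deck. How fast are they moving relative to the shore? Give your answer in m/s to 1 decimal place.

7.2 m/s

In east/north components (m/s): child relative to ferry = (0.000, -0.630); ferry relative to water = (0.000, 7.850); water relative to ground = (-0.460, 0.000).
Sum = (-0.460, 7.220) m/s.
Speed = |(-0.460, 7.220)| = 7.235 m/s.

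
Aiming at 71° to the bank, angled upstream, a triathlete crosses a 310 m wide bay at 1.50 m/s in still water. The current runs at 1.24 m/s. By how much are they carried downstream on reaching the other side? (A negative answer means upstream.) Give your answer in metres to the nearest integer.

164 m

Perpendicular speed = 1.418 m/s; crossing time = 310 / 1.418 = 218.575 s.
Net downstream speed = 0.752 m/s.
Drift = 0.752 × 218.575 = 164.291 m (downstream).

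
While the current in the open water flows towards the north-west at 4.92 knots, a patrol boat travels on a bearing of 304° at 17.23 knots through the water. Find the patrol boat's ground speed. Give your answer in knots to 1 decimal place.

Taking east as x and north as y: velocity relative to the water = (-14.284, 9.635) knots; the water relative to ground = (-3.479, 3.479) knots.
Velocity relative to ground = (-14.284, 9.635) + (-3.479, 3.479) = (-17.763, 13.114) knots.
Speed = |(-17.763, 13.114)| = 22.080 knots.

22.1 knots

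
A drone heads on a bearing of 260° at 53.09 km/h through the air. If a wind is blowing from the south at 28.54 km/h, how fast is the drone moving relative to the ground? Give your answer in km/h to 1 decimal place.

Taking east as x and north as y: velocity relative to the air = (-52.283, -9.219) km/h; the air relative to ground = (0.000, 28.540) km/h.
Velocity relative to ground = (-52.283, -9.219) + (0.000, 28.540) = (-52.283, 19.321) km/h.
Speed = |(-52.283, 19.321)| = 55.739 km/h.

55.7 km/h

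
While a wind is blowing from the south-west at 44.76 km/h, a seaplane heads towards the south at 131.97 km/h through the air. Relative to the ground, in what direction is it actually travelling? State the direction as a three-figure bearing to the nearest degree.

162°

Taking east as x and north as y: velocity relative to the air = (0.000, -131.970) km/h; the air relative to ground = (31.650, 31.650) km/h.
Velocity relative to ground = (0.000, -131.970) + (31.650, 31.650) = (31.650, -100.320) km/h.
Bearing = atan2(31.65, -100.32) = 162.49° clockwise from north.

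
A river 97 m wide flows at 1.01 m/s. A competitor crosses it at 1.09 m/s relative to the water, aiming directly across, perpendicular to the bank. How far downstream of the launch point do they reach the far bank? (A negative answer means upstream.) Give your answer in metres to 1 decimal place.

Perpendicular speed = 1.090 m/s; crossing time = 97 / 1.090 = 88.991 s.
Net downstream speed = 1.010 m/s.
Drift = 1.010 × 88.991 = 89.881 m (downstream).

89.9 m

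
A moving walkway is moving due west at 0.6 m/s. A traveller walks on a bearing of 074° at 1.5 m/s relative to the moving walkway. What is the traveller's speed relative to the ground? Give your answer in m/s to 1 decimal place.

0.9 m/s

Taking east as x and north as y: moving walkway velocity = (-0.600, 0.000) m/s; traveller velocity relative to moving walkway = (1.442, 0.413) m/s.
Velocity relative to ground = (-0.600, 0.000) + (1.442, 0.413) = (0.842, 0.413) m/s.
Speed = |(0.842, 0.413)| = 0.938 m/s.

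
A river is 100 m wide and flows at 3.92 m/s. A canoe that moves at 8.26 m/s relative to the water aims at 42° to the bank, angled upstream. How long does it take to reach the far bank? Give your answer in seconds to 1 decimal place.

The component of the canoe's velocity perpendicular to the bank is 8.26 × sin 42° = 5.527 m/s.
The flow acts along the bank and has no component across it.
Time = 100 / 5.527 = 18.093 s.

18.1 s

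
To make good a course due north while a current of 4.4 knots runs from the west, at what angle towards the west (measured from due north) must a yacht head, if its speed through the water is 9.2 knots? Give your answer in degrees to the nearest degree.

The current pushes perpendicular to the desired track; the heading must have a component into the current equal to 4.4 knots: 9.2 sin θ = 4.4.
sin θ = 0.4783, so θ = 28.572°.

29°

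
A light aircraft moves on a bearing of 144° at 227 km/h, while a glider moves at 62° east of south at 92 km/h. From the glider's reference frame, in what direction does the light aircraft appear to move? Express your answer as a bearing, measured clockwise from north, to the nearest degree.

160°

Taking east as x and north as y: light aircraft velocity = (133.427, -183.647) km/h; glider velocity = (81.231, -43.191) km/h.
Velocity of light aircraft relative to glider = (133.427, -183.647) − (81.231, -43.191) = (52.196, -140.455) km/h.
Bearing = atan2(52.20, -140.46) = 159.61° clockwise from north.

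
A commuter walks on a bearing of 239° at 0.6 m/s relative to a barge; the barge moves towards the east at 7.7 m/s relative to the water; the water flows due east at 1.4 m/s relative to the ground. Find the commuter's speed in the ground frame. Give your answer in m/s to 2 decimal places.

In east/north components (m/s): commuter relative to barge = (-0.514, -0.309); barge relative to water = (7.700, 0.000); water relative to ground = (1.400, 0.000).
Sum = (8.586, -0.309) m/s.
Speed = |(8.586, -0.309)| = 8.591 m/s.

8.59 m/s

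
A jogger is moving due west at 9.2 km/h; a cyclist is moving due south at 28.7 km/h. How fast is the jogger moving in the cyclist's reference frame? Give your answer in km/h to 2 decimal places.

30.14 km/h

Taking east as x and north as y: jogger velocity = (-9.200, 0.000) km/h; cyclist velocity = (0.000, -28.700) km/h.
Velocity of jogger relative to cyclist = (-9.200, 0.000) − (0.000, -28.700) = (-9.200, 28.700) km/h.
Magnitude = |(-9.200, 28.700)| = 30.139 km/h.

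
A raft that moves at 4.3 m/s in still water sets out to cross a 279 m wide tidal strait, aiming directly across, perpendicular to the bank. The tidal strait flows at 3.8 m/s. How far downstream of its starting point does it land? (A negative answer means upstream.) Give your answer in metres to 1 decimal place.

246.6 m

Perpendicular speed = 4.300 m/s; crossing time = 279 / 4.300 = 64.884 s.
Net downstream speed = 3.800 m/s.
Drift = 3.800 × 64.884 = 246.558 m (downstream).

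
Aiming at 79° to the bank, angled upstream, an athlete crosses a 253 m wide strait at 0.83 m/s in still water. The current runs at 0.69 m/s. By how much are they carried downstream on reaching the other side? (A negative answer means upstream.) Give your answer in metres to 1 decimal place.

165.1 m

Perpendicular speed = 0.815 m/s; crossing time = 253 / 0.815 = 310.524 s.
Net downstream speed = 0.532 m/s.
Drift = 0.532 × 310.524 = 165.084 m (downstream).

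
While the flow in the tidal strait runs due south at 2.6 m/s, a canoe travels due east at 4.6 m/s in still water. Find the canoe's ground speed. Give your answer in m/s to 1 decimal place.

Taking east as x and north as y: velocity relative to the water = (4.600, 0.000) m/s; the water relative to ground = (0.000, -2.600) m/s.
Velocity relative to ground = (4.600, 0.000) + (0.000, -2.600) = (4.600, -2.600) m/s.
Speed = |(4.600, -2.600)| = 5.284 m/s.

5.3 m/s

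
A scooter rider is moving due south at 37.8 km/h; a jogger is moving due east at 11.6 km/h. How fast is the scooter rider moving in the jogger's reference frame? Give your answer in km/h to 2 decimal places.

39.54 km/h

Taking east as x and north as y: scooter rider velocity = (0.000, -37.800) km/h; jogger velocity = (11.600, 0.000) km/h.
Velocity of scooter rider relative to jogger = (0.000, -37.800) − (11.600, 0.000) = (-11.600, -37.800) km/h.
Magnitude = |(-11.600, -37.800)| = 39.540 km/h.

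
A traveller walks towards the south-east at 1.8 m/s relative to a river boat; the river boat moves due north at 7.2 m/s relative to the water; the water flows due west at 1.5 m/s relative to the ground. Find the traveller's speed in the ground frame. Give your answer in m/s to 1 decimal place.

5.9 m/s

In east/north components (m/s): traveller relative to river boat = (1.273, -1.273); river boat relative to water = (0.000, 7.200); water relative to ground = (-1.500, 0.000).
Sum = (-0.227, 5.927) m/s.
Speed = |(-0.227, 5.927)| = 5.932 m/s.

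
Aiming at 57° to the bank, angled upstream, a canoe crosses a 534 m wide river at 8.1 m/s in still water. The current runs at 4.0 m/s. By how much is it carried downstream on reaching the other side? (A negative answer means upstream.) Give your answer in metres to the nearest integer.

-32 m

Perpendicular speed = 6.793 m/s; crossing time = 534 / 6.793 = 78.608 s.
Net downstream speed = -0.412 m/s.
Drift = -0.412 × 78.608 = -32.353 m (upstream).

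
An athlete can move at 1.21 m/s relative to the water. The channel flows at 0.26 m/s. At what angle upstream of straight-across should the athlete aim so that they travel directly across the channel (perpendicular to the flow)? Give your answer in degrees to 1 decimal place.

12.4°

To cancel the current, the upstream component of the athlete's velocity must equal the flow: 1.21 sin θ = 0.26.
sin θ = 0.26 / 1.21 = 0.2149.
θ = arcsin(0.2149) = 12.408°.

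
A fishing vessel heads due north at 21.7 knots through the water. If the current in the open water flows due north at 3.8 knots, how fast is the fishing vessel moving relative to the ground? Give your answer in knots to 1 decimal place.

Taking east as x and north as y: velocity relative to the water = (0.000, 21.700) knots; the water relative to ground = (0.000, 3.800) knots.
Velocity relative to ground = (0.000, 21.700) + (0.000, 3.800) = (0.000, 25.500) knots.
Speed = |(0.000, 25.500)| = 25.500 knots.

25.5 knots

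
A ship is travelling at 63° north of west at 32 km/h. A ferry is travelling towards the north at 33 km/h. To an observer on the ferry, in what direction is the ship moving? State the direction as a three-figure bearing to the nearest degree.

Taking east as x and north as y: ship velocity = (-14.528, 28.512) km/h; ferry velocity = (0.000, 33.000) km/h.
Velocity of ship relative to ferry = (-14.528, 28.512) − (0.000, 33.000) = (-14.528, -4.488) km/h.
Bearing = atan2(-14.53, -4.49) = 252.83° clockwise from north.

253°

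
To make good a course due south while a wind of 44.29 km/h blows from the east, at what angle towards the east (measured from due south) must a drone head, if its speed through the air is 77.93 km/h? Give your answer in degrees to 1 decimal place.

34.6°

The wind pushes perpendicular to the desired track; the heading must have a component into the wind equal to 44.29 km/h: 77.93 sin θ = 44.29.
sin θ = 0.5683, so θ = 34.634°.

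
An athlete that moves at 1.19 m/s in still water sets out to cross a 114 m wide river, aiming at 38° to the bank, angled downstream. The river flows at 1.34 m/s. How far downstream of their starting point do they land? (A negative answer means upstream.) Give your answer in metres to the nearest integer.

Perpendicular speed = 0.733 m/s; crossing time = 114 / 0.733 = 155.602 s.
Net downstream speed = 2.278 m/s.
Drift = 2.278 × 155.602 = 354.420 m (downstream).

354 m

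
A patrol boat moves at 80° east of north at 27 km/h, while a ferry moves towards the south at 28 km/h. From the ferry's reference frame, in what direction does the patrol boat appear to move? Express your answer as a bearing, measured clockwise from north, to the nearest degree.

039°

Taking east as x and north as y: patrol boat velocity = (26.590, 4.689) km/h; ferry velocity = (0.000, -28.000) km/h.
Velocity of patrol boat relative to ferry = (26.590, 4.689) − (0.000, -28.000) = (26.590, 32.689) km/h.
Bearing = atan2(26.59, 32.69) = 39.13° clockwise from north.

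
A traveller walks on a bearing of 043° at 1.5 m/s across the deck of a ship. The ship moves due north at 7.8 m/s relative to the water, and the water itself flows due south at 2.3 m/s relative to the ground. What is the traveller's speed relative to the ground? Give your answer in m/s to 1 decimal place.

6.7 m/s

In east/north components (m/s): traveller relative to ship = (1.023, 1.097); ship relative to water = (0.000, 7.800); water relative to ground = (0.000, -2.300).
Sum = (1.023, 6.597) m/s.
Speed = |(1.023, 6.597)| = 6.676 m/s.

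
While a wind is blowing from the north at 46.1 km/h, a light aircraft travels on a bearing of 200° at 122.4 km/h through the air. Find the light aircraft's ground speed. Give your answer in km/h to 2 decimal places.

Taking east as x and north as y: velocity relative to the air = (-41.863, -115.018) km/h; the air relative to ground = (0.000, -46.100) km/h.
Velocity relative to ground = (-41.863, -115.018) + (0.000, -46.100) = (-41.863, -161.118) km/h.
Speed = |(-41.863, -161.118)| = 166.468 km/h.

166.47 km/h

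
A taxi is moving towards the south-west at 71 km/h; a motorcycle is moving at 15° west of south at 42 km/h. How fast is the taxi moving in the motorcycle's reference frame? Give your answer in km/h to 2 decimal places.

40.50 km/h

Taking east as x and north as y: taxi velocity = (-50.205, -50.205) km/h; motorcycle velocity = (-10.870, -40.569) km/h.
Velocity of taxi relative to motorcycle = (-50.205, -50.205) − (-10.870, -40.569) = (-39.334, -9.636) km/h.
Magnitude = |(-39.334, -9.636)| = 40.497 km/h.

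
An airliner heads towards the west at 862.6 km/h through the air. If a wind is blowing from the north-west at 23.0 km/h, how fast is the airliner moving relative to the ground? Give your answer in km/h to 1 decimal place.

Taking east as x and north as y: velocity relative to the air = (-862.600, 0.000) km/h; the air relative to ground = (16.263, -16.263) km/h.
Velocity relative to ground = (-862.600, 0.000) + (16.263, -16.263) = (-846.337, -16.263) km/h.
Speed = |(-846.337, -16.263)| = 846.493 km/h.

846.5 km/h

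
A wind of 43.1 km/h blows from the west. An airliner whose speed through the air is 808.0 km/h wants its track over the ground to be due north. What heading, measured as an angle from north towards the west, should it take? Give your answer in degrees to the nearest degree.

The wind pushes perpendicular to the desired track; the heading must have a component into the wind equal to 43.1 km/h: 808.0 sin θ = 43.1.
sin θ = 0.0533, so θ = 3.058°.

3°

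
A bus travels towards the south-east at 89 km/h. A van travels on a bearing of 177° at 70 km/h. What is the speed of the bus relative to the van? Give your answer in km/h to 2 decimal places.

59.68 km/h

Taking east as x and north as y: bus velocity = (62.933, -62.933) km/h; van velocity = (3.664, -69.904) km/h.
Velocity of bus relative to van = (62.933, -62.933) − (3.664, -69.904) = (59.269, 6.972) km/h.
Magnitude = |(59.269, 6.972)| = 59.678 km/h.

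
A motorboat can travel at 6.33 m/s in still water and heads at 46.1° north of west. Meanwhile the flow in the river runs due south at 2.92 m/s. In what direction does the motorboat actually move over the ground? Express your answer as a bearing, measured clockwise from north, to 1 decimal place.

Taking east as x and north as y: velocity relative to the water = (-4.389, 4.561) m/s; the water relative to ground = (0.000, -2.920) m/s.
Velocity relative to ground = (-4.389, 4.561) + (0.000, -2.920) = (-4.389, 1.641) m/s.
Bearing = atan2(-4.39, 1.64) = 290.50° clockwise from north.

290.5°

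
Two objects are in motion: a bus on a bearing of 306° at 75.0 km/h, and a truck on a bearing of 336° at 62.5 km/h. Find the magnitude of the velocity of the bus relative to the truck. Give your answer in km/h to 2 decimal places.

Taking east as x and north as y: bus velocity = (-60.676, 44.084) km/h; truck velocity = (-25.421, 57.097) km/h.
Velocity of bus relative to truck = (-60.676, 44.084) − (-25.421, 57.097) = (-35.255, -13.013) km/h.
Magnitude = |(-35.255, -13.013)| = 37.580 km/h.

37.58 km/h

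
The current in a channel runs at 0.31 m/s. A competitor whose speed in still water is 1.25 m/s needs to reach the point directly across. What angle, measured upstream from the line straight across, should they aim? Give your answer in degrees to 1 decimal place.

To cancel the current, the upstream component of the competitor's velocity must equal the flow: 1.25 sin θ = 0.31.
sin θ = 0.31 / 1.25 = 0.2480.
θ = arcsin(0.2480) = 14.359°.

14.4°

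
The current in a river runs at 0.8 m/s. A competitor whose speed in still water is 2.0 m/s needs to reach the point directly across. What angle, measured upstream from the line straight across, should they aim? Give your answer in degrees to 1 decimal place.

23.6°

To cancel the current, the upstream component of the competitor's velocity must equal the flow: 2.0 sin θ = 0.8.
sin θ = 0.8 / 2.0 = 0.4000.
θ = arcsin(0.4000) = 23.578°.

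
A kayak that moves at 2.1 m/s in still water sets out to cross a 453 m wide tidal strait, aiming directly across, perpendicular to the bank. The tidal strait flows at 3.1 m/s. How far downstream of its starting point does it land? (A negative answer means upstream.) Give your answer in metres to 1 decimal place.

Perpendicular speed = 2.100 m/s; crossing time = 453 / 2.100 = 215.714 s.
Net downstream speed = 3.100 m/s.
Drift = 3.100 × 215.714 = 668.714 m (downstream).

668.7 m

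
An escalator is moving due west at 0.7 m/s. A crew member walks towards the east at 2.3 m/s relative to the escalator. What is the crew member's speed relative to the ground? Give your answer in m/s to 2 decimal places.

Taking east as x and north as y: escalator velocity = (-0.700, 0.000) m/s; crew member velocity relative to escalator = (2.300, 0.000) m/s.
Velocity relative to ground = (-0.700, 0.000) + (2.300, 0.000) = (1.600, 0.000) m/s.
Speed = |(1.600, 0.000)| = 1.600 m/s.

1.60 m/s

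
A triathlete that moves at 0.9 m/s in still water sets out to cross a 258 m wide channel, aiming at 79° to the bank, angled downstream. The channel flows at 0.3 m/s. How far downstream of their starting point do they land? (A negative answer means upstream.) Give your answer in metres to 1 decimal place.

137.8 m

Perpendicular speed = 0.883 m/s; crossing time = 258 / 0.883 = 292.032 s.
Net downstream speed = 0.472 m/s.
Drift = 0.472 × 292.032 = 137.760 m (downstream).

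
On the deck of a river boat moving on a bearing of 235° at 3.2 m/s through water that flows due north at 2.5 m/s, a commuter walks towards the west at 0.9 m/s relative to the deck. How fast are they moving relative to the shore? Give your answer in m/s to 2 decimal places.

3.58 m/s

In east/north components (m/s): commuter relative to river boat = (-0.900, 0.000); river boat relative to water = (-2.621, -1.835); water relative to ground = (0.000, 2.500).
Sum = (-3.521, 0.665) m/s.
Speed = |(-3.521, 0.665)| = 3.583 m/s.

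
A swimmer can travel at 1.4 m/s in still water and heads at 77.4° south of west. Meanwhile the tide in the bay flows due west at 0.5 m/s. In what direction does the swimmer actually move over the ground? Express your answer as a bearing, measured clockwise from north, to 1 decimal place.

Taking east as x and north as y: velocity relative to the water = (-0.305, -1.366) m/s; the water relative to ground = (-0.500, 0.000) m/s.
Velocity relative to ground = (-0.305, -1.366) + (-0.500, 0.000) = (-0.805, -1.366) m/s.
Bearing = atan2(-0.81, -1.37) = 210.52° clockwise from north.

210.5°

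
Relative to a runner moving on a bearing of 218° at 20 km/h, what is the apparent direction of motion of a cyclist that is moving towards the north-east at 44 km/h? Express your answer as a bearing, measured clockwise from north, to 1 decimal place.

Taking east as x and north as y: cyclist velocity = (31.113, 31.113) km/h; runner velocity = (-12.313, -15.760) km/h.
Velocity of cyclist relative to runner = (31.113, 31.113) − (-12.313, -15.760) = (43.426, 46.873) km/h.
Bearing = atan2(43.43, 46.87) = 42.81° clockwise from north.

042.8°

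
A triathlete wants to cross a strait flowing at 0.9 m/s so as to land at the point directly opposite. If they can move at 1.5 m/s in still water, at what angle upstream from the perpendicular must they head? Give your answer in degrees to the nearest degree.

To cancel the current, the upstream component of the triathlete's velocity must equal the flow: 1.5 sin θ = 0.9.
sin θ = 0.9 / 1.5 = 0.6000.
θ = arcsin(0.6000) = 36.870°.

37°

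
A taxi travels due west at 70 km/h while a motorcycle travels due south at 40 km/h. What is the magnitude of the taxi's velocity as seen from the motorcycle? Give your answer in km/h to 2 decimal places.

80.62 km/h

Taking east as x and north as y: taxi velocity = (-70.000, 0.000) km/h; motorcycle velocity = (0.000, -40.000) km/h.
Velocity of taxi relative to motorcycle = (-70.000, 0.000) − (0.000, -40.000) = (-70.000, 40.000) km/h.
Magnitude = |(-70.000, 40.000)| = 80.623 km/h.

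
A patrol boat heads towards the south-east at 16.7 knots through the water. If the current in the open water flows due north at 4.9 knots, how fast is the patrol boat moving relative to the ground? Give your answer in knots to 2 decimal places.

Taking east as x and north as y: velocity relative to the water = (11.809, -11.809) knots; the water relative to ground = (0.000, 4.900) knots.
Velocity relative to ground = (11.809, -11.809) + (0.000, 4.900) = (11.809, -6.909) knots.
Speed = |(11.809, -6.909)| = 13.681 knots.

13.68 knots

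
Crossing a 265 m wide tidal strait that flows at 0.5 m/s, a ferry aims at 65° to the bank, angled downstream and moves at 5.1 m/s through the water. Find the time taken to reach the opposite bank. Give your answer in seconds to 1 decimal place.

57.3 s

The component of the ferry's velocity perpendicular to the bank is 5.1 × sin 65° = 4.622 m/s.
The flow acts along the bank and has no component across it.
Time = 265 / 4.622 = 57.332 s.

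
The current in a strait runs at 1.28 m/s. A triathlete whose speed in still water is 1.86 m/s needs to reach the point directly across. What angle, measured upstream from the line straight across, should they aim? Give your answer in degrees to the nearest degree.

43°

To cancel the current, the upstream component of the triathlete's velocity must equal the flow: 1.86 sin θ = 1.28.
sin θ = 1.28 / 1.86 = 0.6882.
θ = arcsin(0.6882) = 43.486°.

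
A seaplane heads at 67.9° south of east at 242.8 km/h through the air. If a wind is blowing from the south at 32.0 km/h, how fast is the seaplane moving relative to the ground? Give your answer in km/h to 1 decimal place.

Taking east as x and north as y: velocity relative to the air = (91.347, -224.961) km/h; the air relative to ground = (0.000, 32.000) km/h.
Velocity relative to ground = (91.347, -224.961) + (0.000, 32.000) = (91.347, -192.961) km/h.
Speed = |(91.347, -192.961)| = 213.491 km/h.

213.5 km/h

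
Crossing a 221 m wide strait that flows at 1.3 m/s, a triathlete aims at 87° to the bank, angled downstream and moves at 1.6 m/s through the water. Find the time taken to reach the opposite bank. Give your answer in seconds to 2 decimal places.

The component of the triathlete's velocity perpendicular to the bank is 1.6 × sin 87° = 1.598 m/s.
The current is parallel to the bank, so it does not affect the crossing time.
Time = 221 / 1.598 = 138.315 s.

138.31 s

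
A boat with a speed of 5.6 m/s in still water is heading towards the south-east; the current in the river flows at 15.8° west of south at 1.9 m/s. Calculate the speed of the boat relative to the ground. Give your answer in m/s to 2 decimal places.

6.73 m/s

Taking east as x and north as y: velocity relative to the water = (3.960, -3.960) m/s; the water relative to ground = (-0.517, -1.828) m/s.
Velocity relative to ground = (3.960, -3.960) + (-0.517, -1.828) = (3.442, -5.788) m/s.
Speed = |(3.442, -5.788)| = 6.734 m/s.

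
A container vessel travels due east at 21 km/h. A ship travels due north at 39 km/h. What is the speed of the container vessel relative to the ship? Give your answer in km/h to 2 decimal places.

Taking east as x and north as y: container vessel velocity = (21.000, 0.000) km/h; ship velocity = (0.000, 39.000) km/h.
Velocity of container vessel relative to ship = (21.000, 0.000) − (0.000, 39.000) = (21.000, -39.000) km/h.
Magnitude = |(21.000, -39.000)| = 44.294 km/h.

44.29 km/h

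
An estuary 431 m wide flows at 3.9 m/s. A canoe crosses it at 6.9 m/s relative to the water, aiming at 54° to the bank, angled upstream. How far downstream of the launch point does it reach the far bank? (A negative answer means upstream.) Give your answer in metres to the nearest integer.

Perpendicular speed = 5.582 m/s; crossing time = 431 / 5.582 = 77.209 s.
Net downstream speed = -0.156 m/s.
Drift = -0.156 × 77.209 = -12.023 m (upstream).

-12 m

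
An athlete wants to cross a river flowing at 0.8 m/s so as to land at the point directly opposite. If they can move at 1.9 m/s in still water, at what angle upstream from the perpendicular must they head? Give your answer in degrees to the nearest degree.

To cancel the current, the upstream component of the athlete's velocity must equal the flow: 1.9 sin θ = 0.8.
sin θ = 0.8 / 1.9 = 0.4211.
θ = arcsin(0.4211) = 24.901°.

25°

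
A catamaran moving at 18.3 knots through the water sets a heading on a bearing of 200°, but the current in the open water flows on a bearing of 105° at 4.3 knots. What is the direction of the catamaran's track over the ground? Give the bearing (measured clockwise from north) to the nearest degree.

187°

Taking east as x and north as y: velocity relative to the water = (-6.259, -17.196) knots; the water relative to ground = (4.153, -1.113) knots.
Velocity relative to ground = (-6.259, -17.196) + (4.153, -1.113) = (-2.105, -18.309) knots.
Bearing = atan2(-2.11, -18.31) = 186.56° clockwise from north.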